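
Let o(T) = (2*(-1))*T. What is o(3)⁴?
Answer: 1296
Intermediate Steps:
o(T) = -2*T
o(3)⁴ = (-2*3)⁴ = (-6)⁴ = 1296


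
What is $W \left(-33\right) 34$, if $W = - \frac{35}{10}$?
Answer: $3927$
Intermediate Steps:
$W = - \frac{7}{2}$ ($W = \left(-35\right) \frac{1}{10} = - \frac{7}{2} \approx -3.5$)
$W \left(-33\right) 34 = \left(- \frac{7}{2}\right) \left(-33\right) 34 = \frac{231}{2} \cdot 34 = 3927$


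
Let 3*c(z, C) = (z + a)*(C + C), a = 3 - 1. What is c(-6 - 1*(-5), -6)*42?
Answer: -168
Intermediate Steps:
a = 2
c(z, C) = 2*C*(2 + z)/3 (c(z, C) = ((z + 2)*(C + C))/3 = ((2 + z)*(2*C))/3 = (2*C*(2 + z))/3 = 2*C*(2 + z)/3)
c(-6 - 1*(-5), -6)*42 = ((2/3)*(-6)*(2 + (-6 - 1*(-5))))*42 = ((2/3)*(-6)*(2 + (-6 + 5)))*42 = ((2/3)*(-6)*(2 - 1))*42 = ((2/3)*(-6)*1)*42 = -4*42 = -168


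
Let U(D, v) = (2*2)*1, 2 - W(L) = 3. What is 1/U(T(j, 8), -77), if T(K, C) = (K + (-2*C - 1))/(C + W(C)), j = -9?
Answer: ¼ ≈ 0.25000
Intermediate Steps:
W(L) = -1 (W(L) = 2 - 1*3 = 2 - 3 = -1)
T(K, C) = (-1 + K - 2*C)/(-1 + C) (T(K, C) = (K + (-2*C - 1))/(C - 1) = (K + (-1 - 2*C))/(-1 + C) = (-1 + K - 2*C)/(-1 + C))
U(D, v) = 4 (U(D, v) = 4*1 = 4)
1/U(T(j, 8), -77) = 1/4 = ¼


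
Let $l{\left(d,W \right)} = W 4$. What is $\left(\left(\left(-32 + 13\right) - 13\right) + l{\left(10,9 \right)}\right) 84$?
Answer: $336$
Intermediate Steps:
$l{\left(d,W \right)} = 4 W$
$\left(\left(\left(-32 + 13\right) - 13\right) + l{\left(10,9 \right)}\right) 84 = \left(\left(\left(-32 + 13\right) - 13\right) + 4 \cdot 9\right) 84 = \left(\left(-19 - 13\right) + 36\right) 84 = \left(-32 + 36\right) 84 = 4 \cdot 84 = 336$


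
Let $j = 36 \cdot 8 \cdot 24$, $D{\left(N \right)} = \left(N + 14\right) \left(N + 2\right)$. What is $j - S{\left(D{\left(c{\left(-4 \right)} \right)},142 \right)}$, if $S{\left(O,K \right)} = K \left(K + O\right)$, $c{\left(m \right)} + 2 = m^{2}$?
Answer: $-76868$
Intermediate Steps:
$c{\left(m \right)} = -2 + m^{2}$
$D{\left(N \right)} = \left(2 + N\right) \left(14 + N\right)$ ($D{\left(N \right)} = \left(14 + N\right) \left(2 + N\right) = \left(2 + N\right) \left(14 + N\right)$)
$j = 6912$ ($j = 288 \cdot 24 = 6912$)
$j - S{\left(D{\left(c{\left(-4 \right)} \right)},142 \right)} = 6912 - 142 \left(142 + \left(28 + \left(-2 + \left(-4\right)^{2}\right)^{2} + 16 \left(-2 + \left(-4\right)^{2}\right)\right)\right) = 6912 - 142 \left(142 + \left(28 + \left(-2 + 16\right)^{2} + 16 \left(-2 + 16\right)\right)\right) = 6912 - 142 \left(142 + \left(28 + 14^{2} + 16 \cdot 14\right)\right) = 6912 - 142 \left(142 + \left(28 + 196 + 224\right)\right) = 6912 - 142 \left(142 + 448\right) = 6912 - 142 \cdot 590 = 6912 - 83780 = -76868$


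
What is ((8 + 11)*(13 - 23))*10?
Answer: -1900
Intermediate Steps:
((8 + 11)*(13 - 23))*10 = (19*(-10))*10 = -190*10 = -1900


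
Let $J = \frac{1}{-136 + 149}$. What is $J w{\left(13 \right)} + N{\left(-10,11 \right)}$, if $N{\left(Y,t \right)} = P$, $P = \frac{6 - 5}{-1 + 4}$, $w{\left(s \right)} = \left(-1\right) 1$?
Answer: $\frac{10}{39} \approx 0.25641$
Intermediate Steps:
$w{\left(s \right)} = -1$
$P = \frac{1}{3}$ ($P = 1 \cdot \frac{1}{3} = \frac{1}{3} \approx 0.33333$)
$N{\left(Y,t \right)} = \frac{1}{3}$
$J = \frac{1}{13} \approx 0.076923$
$J w{\left(13 \right)} + N{\left(-10,11 \right)} = \frac{1}{13} \left(-1\right) + \frac{1}{3} = - \frac{1}{13} + \frac{1}{3} = \frac{10}{39}$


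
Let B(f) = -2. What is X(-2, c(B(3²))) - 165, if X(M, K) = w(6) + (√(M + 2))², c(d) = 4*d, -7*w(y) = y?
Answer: -1161/7 ≈ -165.86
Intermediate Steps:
w(y) = -y/7
X(M, K) = 8/7 + M (X(M, K) = -⅐*6 + (√(M + 2))² = -6/7 + (√(2 + M))² = -6/7 + (2 + M) = 8/7 + M)
X(-2, c(B(3²))) - 165 = (8/7 - 2) - 165 = -6/7 - 165 = -1161/7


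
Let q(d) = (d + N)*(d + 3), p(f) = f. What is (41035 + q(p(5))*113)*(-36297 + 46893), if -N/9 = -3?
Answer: 741327948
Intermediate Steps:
N = 27 (N = -9*(-3) = 27)
q(d) = (3 + d)*(27 + d) (q(d) = (d + 27)*(d + 3) = (27 + d)*(3 + d) = (3 + d)*(27 + d))
(41035 + q(p(5))*113)*(-36297 + 46893) = (41035 + (81 + 5² + 30*5)*113)*(-36297 + 46893) = (41035 + (81 + 25 + 150)*113)*10596 = (41035 + 256*113)*10596 = (41035 + 28928)*10596 = 69963*10596 = 741327948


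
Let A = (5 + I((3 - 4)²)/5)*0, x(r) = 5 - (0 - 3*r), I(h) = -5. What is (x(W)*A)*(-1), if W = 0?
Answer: 0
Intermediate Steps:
x(r) = 5 + 3*r (x(r) = 5 - (-3)*r = 5 + 3*r)
A = 0 (A = (5 - 5/5)*0 = (5 - 5*⅕)*0 = (5 - 1)*0 = 4*0 = 0)
(x(W)*A)*(-1) = ((5 + 3*0)*0)*(-1) = ((5 + 0)*0)*(-1) = (5*0)*(-1) = 0*(-1) = 0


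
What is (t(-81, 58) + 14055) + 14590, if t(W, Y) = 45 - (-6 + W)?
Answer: 28777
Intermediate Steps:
t(W, Y) = 51 - W (t(W, Y) = 45 + (6 - W) = 51 - W)
(t(-81, 58) + 14055) + 14590 = ((51 - 1*(-81)) + 14055) + 14590 = ((51 + 81) + 14055) + 14590 = (132 + 14055) + 14590 = 14187 + 14590 = 28777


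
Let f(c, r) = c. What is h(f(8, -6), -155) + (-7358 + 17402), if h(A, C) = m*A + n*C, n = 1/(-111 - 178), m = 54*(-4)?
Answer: 2403479/289 ≈ 8316.5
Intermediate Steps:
m = -216
n = -1/289 (n = 1/(-289) = -1/289 ≈ -0.0034602)
h(A, C) = -216*A - C/289
h(f(8, -6), -155) + (-7358 + 17402) = (-216*8 - 1/289*(-155)) + (-7358 + 17402) = (-1728 + 155/289) + 10044 = -499237/289 + 10044 = 2403479/289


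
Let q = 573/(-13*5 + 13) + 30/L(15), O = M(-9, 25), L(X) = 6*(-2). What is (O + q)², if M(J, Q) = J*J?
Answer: 12313081/2704 ≈ 4553.7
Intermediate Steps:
M(J, Q) = J²
L(X) = -12
O = 81 (O = (-9)² = 81)
q = -703/52 (q = 573/(-13*5 + 13) + 30/(-12) = 573/(-65 + 13) + 30*(-1/12) = 573/(-52) - 5/2 = 573*(-1/52) - 5/2 = -573/52 - 5/2 = -703/52 ≈ -13.519)
(O + q)² = (81 - 703/52)² = (3509/52)² = 12313081/2704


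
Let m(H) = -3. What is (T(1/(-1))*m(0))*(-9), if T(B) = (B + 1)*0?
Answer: 0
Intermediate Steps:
T(B) = 0 (T(B) = (1 + B)*0 = 0)
(T(1/(-1))*m(0))*(-9) = (0*(-3))*(-9) = 0*(-9) = 0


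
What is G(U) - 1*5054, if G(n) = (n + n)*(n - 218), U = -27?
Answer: 8176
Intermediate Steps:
G(n) = 2*n*(-218 + n) (G(n) = (2*n)*(-218 + n) = 2*n*(-218 + n))
G(U) - 1*5054 = 2*(-27)*(-218 - 27) - 1*5054 = 2*(-27)*(-245) - 5054 = 13230 - 5054 = 8176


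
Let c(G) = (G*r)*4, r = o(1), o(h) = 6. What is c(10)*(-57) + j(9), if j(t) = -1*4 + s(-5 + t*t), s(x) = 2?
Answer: -13682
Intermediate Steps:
r = 6
c(G) = 24*G (c(G) = (G*6)*4 = (6*G)*4 = 24*G)
j(t) = -2 (j(t) = -1*4 + 2 = -4 + 2 = -2)
c(10)*(-57) + j(9) = (24*10)*(-57) - 2 = 240*(-57) - 2 = -13680 - 2 = -13682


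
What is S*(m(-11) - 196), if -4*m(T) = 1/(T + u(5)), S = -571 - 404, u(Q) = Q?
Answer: 1528475/8 ≈ 1.9106e+5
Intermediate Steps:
S = -975
m(T) = -1/(4*(5 + T)) (m(T) = -1/(4*(T + 5)) = -1/(4*(5 + T)))
S*(m(-11) - 196) = -975*(-1/(20 + 4*(-11)) - 196) = -975*(-1/(20 - 44) - 196) = -975*(-1/(-24) - 196) = -975*(-1*(-1/24) - 196) = -975*(1/24 - 196) = -975*(-4703/24) = 1528475/8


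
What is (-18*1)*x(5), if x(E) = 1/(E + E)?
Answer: -9/5 ≈ -1.8000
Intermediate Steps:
x(E) = 1/(2*E)
(-18*1)*x(5) = (-18*1)*((1/2)/5) = -9/5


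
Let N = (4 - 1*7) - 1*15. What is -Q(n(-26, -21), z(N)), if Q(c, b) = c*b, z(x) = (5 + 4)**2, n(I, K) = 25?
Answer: -2025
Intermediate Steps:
N = -18 (N = (4 - 7) - 15 = -3 - 15 = -18)
z(x) = 81 (z(x) = 9**2 = 81)
Q(c, b) = b*c
-Q(n(-26, -21), z(N)) = -81*25 = -1*2025 = -2025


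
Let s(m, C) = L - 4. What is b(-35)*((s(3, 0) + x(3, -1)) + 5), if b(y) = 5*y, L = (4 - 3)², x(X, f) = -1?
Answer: -175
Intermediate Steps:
L = 1 (L = 1² = 1)
s(m, C) = -3 (s(m, C) = 1 - 4 = -3)
b(-35)*((s(3, 0) + x(3, -1)) + 5) = (5*(-35))*((-3 - 1) + 5) = -175*(-4 + 5) = -175*1 = -175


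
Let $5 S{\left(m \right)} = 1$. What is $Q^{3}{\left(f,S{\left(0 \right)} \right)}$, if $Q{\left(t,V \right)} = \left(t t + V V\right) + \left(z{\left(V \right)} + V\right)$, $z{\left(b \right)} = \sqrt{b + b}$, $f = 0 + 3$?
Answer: $\frac{12499641}{15625} + \frac{160333 \sqrt{10}}{3125} \approx 962.22$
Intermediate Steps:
$S{\left(m \right)} = \frac{1}{5}$ ($S{\left(m \right)} = \frac{1}{5} \cdot 1 = \frac{1}{5}$)
$f = 3$
$z{\left(b \right)} = \sqrt{2} \sqrt{b}$ ($z{\left(b \right)} = \sqrt{2 b} = \sqrt{2} \sqrt{b}$)
$Q{\left(t,V \right)} = V + V^{2} + t^{2} + \sqrt{2} \sqrt{V}$ ($Q{\left(t,V \right)} = \left(t t + V V\right) + \left(\sqrt{2} \sqrt{V} + V\right) = \left(t^{2} + V^{2}\right) + \left(V + \sqrt{2} \sqrt{V}\right) = \left(V^{2} + t^{2}\right) + \left(V + \sqrt{2} \sqrt{V}\right) = V + V^{2} + t^{2} + \sqrt{2} \sqrt{V}$)
$Q^{3}{\left(f,S{\left(0 \right)} \right)} = \left(\frac{1}{5} + \left(\frac{1}{5}\right)^{2} + 3^{2} + \frac{\sqrt{2}}{\sqrt{5}}\right)^{3} = \left(\frac{1}{5} + \frac{1}{25} + 9 + \sqrt{2} \frac{\sqrt{5}}{5}\right)^{3} = \left(\frac{1}{5} + \frac{1}{25} + 9 + \frac{\sqrt{10}}{5}\right)^{3} = \left(\frac{231}{25} + \frac{\sqrt{10}}{5}\right)^{3}$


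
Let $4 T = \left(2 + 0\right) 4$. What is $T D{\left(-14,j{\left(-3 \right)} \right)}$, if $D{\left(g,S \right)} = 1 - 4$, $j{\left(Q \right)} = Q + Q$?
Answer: $-6$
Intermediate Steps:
$j{\left(Q \right)} = 2 Q$
$D{\left(g,S \right)} = -3$ ($D{\left(g,S \right)} = 1 - 4 = -3$)
$T = 2$ ($T = \frac{\left(2 + 0\right) 4}{4} = \frac{2 \cdot 4}{4} = \frac{1}{4} \cdot 8 = 2$)
$T D{\left(-14,j{\left(-3 \right)} \right)} = 2 \left(-3\right) = -6$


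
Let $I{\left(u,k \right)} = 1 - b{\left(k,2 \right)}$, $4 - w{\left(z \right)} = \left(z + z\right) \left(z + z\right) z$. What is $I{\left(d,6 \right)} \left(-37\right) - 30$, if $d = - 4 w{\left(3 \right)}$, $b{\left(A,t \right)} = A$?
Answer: $155$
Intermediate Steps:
$w{\left(z \right)} = 4 - 4 z^{3}$ ($w{\left(z \right)} = 4 - \left(z + z\right) \left(z + z\right) z = 4 - 2 z 2 z z = 4 - 4 z^{2} z = 4 - 4 z^{3}$)
$d = 416$ ($d = - 4 \left(4 - 4 \cdot 3^{3}\right) = - 4 \left(4 - 108\right) = \left(-4\right) \left(-104\right) = 416$)
$I{\left(u,k \right)} = 1 - k$
$I{\left(d,6 \right)} \left(-37\right) - 30 = \left(1 - 6\right) \left(-37\right) - 30 = \left(-5\right) \left(-37\right) - 30 = 185 - 30 = 155$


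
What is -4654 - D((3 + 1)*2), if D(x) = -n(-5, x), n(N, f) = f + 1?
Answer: -4645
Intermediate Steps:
n(N, f) = 1 + f
D(x) = -1 - x (D(x) = -(1 + x) = -1 - x)
-4654 - D((3 + 1)*2) = -4654 - (-1 - (3 + 1)*2) = -4654 - (-1 - 4*2) = -4654 - (-1 - 1*8) = -4654 - (-1 - 8) = -4654 - 1*(-9) = -4654 + 9 = -4645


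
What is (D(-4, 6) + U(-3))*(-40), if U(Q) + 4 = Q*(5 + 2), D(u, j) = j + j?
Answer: 520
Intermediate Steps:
D(u, j) = 2*j
U(Q) = -4 + 7*Q (U(Q) = -4 + Q*(5 + 2) = -4 + Q*7 = -4 + 7*Q)
(D(-4, 6) + U(-3))*(-40) = (2*6 + (-4 + 7*(-3)))*(-40) = (12 + (-4 - 21))*(-40) = (12 - 25)*(-40) = -13*(-40) = 520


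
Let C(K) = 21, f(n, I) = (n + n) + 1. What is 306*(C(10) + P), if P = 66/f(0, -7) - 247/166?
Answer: 2171835/83 ≈ 26167.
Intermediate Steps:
f(n, I) = 1 + 2*n (f(n, I) = 2*n + 1 = 1 + 2*n)
P = 10709/166 (P = 66/(1 + 2*0) - 247/166 = 66/(1 + 0) - 247*1/166 = 66/1 - 247/166 = 66*1 - 247/166 = 66 - 247/166 = 10709/166 ≈ 64.512)
306*(C(10) + P) = 306*(21 + 10709/166) = 306*(14195/166) = 2171835/83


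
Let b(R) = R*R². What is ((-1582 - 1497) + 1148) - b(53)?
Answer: -150808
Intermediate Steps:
b(R) = R³
((-1582 - 1497) + 1148) - b(53) = ((-1582 - 1497) + 1148) - 1*53³ = (-3079 + 1148) - 1*148877 = -1931 - 148877 = -150808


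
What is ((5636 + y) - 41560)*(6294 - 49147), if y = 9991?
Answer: 1111306849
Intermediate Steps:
((5636 + y) - 41560)*(6294 - 49147) = ((5636 + 9991) - 41560)*(6294 - 49147) = (15627 - 41560)*(-42853) = -25933*(-42853) = 1111306849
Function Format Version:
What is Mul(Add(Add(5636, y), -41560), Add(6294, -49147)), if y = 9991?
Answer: 1111306849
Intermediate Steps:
Mul(Add(Add(5636, y), -41560), Add(6294, -49147)) = Mul(Add(Add(5636, 9991), -41560), Add(6294, -49147)) = Mul(Add(15627, -41560), -42853) = Mul(-25933, -42853) = 1111306849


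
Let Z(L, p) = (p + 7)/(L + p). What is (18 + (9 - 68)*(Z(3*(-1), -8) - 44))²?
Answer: 823403025/121 ≈ 6.8050e+6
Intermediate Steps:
Z(L, p) = (7 + p)/(L + p)
(18 + (9 - 68)*(Z(3*(-1), -8) - 44))² = (18 + (9 - 68)*((7 - 8)/(3*(-1) - 8) - 44))² = (18 - 59*(-1/(-3 - 8) - 44))² = (18 - 59*(-1/(-11) - 44))² = (18 - 59*(-1/11*(-1) - 44))² = (18 - 59*(1/11 - 44))² = (18 - 59*(-483/11))² = (18 + 28497/11)² = (28695/11)² = 823403025/121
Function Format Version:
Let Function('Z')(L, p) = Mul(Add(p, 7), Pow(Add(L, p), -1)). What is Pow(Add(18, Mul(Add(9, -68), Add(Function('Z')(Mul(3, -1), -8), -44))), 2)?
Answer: Rational(823403025, 121) ≈ 6.8050e+6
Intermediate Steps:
Function('Z')(L, p) = Mul(Pow(Add(L, p), -1), Add(7, p)) (Function('Z')(L, p) = Mul(Add(7, p), Pow(Add(L, p), -1)) = Mul(Pow(Add(L, p), -1), Add(7, p)))
Pow(Add(18, Mul(Add(9, -68), Add(Function('Z')(Mul(3, -1), -8), -44))), 2) = Pow(Add(18, Mul(Add(9, -68), Add(Mul(Pow(Add(Mul(3, -1), -8), -1), Add(7, -8)), -44))), 2) = Pow(Add(18, Mul(-59, Add(Mul(Pow(Add(-3, -8), -1), -1), -44))), 2) = Pow(Add(18, Mul(-59, Add(Mul(Pow(-11, -1), -1), -44))), 2) = Pow(Add(18, Mul(-59, Add(Mul(Rational(-1, 11), -1), -44))), 2) = Pow(Add(18, Mul(-59, Add(Rational(1, 11), -44))), 2) = Pow(Add(18, Mul(-59, Rational(-483, 11))), 2) = Pow(Add(18, Rational(28497, 11)), 2) = Pow(Rational(28695, 11), 2) = Rational(823403025, 121)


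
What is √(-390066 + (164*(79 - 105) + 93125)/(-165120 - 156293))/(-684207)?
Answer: -I*√40296310239884147/219913024491 ≈ -0.00091281*I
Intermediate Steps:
√(-390066 + (164*(79 - 105) + 93125)/(-165120 - 156293))/(-684207) = √(-390066 + (164*(-26) + 93125)/(-321413))*(-1/684207) = √(-390066 + (-4264 + 93125)*(-1/321413))*(-1/684207) = √(-390066 + 88861*(-1/321413))*(-1/684207) = √(-390066 - 88861/321413)*(-1/684207) = √(-125372372119/321413)*(-1/684207) = (I*√40296310239884147/321413)*(-1/684207) = -I*√40296310239884147/219913024491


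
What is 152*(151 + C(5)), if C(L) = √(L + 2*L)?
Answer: 22952 + 152*√15 ≈ 23541.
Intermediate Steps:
C(L) = √3*√L (C(L) = √(3*L) = √3*√L)
152*(151 + C(5)) = 152*(151 + √3*√5) = 152*(151 + √15) = 22952 + 152*√15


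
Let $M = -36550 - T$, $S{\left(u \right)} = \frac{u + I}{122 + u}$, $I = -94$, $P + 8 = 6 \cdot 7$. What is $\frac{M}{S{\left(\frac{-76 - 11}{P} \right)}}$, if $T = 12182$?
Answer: $\frac{197900652}{3283} \approx 60280.0$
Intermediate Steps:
$P = 34$ ($P = -8 + 6 \cdot 7 = -8 + 42 = 34$)
$S{\left(u \right)} = \frac{-94 + u}{122 + u}$ ($S{\left(u \right)} = \frac{u - 94}{122 + u} = \frac{-94 + u}{122 + u}$)
$M = -48732$ ($M = -36550 - 12182 = -48732$)
$\frac{M}{S{\left(\frac{-76 - 11}{P} \right)}} = - \frac{48732}{\frac{1}{122 + \frac{-76 - 11}{34}} \left(-94 + \frac{-76 - 11}{34}\right)} = - \frac{48732}{\frac{1}{122 - \frac{87}{34}} \left(-94 - \frac{87}{34}\right)} = - \frac{48732}{\frac{1}{\frac{4061}{34}} \left(- \frac{3283}{34}\right)} = - \frac{48732}{\frac{34}{4061} \left(- \frac{3283}{34}\right)} = - \frac{48732}{- \frac{3283}{4061}} = \left(-48732\right) \left(- \frac{4061}{3283}\right) = \frac{197900652}{3283}$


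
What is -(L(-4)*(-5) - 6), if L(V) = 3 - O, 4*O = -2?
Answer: 47/2 ≈ 23.500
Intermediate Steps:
O = -½ (O = (¼)*(-2) = -½ ≈ -0.50000)
L(V) = 7/2 (L(V) = 3 - 1*(-½) = 3 + ½ = 7/2)
-(L(-4)*(-5) - 6) = -((7/2)*(-5) - 6) = -(-35/2 - 6) = -1*(-47/2) = 47/2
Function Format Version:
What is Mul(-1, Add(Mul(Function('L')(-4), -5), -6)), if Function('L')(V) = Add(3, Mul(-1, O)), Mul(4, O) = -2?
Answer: Rational(47, 2) ≈ 23.500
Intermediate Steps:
O = Rational(-1, 2) (O = Mul(Rational(1, 4), -2) = Rational(-1, 2) ≈ -0.50000)
Function('L')(V) = Rational(7, 2) (Function('L')(V) = Add(3, Mul(-1, Rational(-1, 2))) = Add(3, Rational(1, 2)) = Rational(7, 2))
Mul(-1, Add(Mul(Function('L')(-4), -5), -6)) = Mul(-1, Add(Mul(Rational(7, 2), -5), -6)) = Mul(-1, Add(Rational(-35, 2), -6)) = Mul(-1, Rational(-47, 2)) = Rational(47, 2)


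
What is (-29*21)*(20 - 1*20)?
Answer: 0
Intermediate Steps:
(-29*21)*(20 - 1*20) = -609*(20 - 20) = -609*0 = 0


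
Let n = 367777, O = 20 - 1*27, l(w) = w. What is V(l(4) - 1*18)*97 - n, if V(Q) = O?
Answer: -368456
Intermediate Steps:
O = -7 (O = 20 - 27 = -7)
V(Q) = -7
V(l(4) - 1*18)*97 - n = -7*97 - 1*367777 = -679 - 367777 = -368456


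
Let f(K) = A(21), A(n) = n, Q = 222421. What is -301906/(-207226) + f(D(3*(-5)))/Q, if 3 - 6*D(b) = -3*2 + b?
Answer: 33577293086/23045707073 ≈ 1.4570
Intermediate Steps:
D(b) = 3/2 - b/6 (D(b) = ½ - (-3*2 + b)/6 = ½ - (-6 + b)/6 = ½ + (1 - b/6) = 3/2 - b/6)
f(K) = 21
-301906/(-207226) + f(D(3*(-5)))/Q = -301906/(-207226) + 21/222421 = -301906*(-1/207226) + 21*(1/222421) = 150953/103613 + 21/222421 = 33577293086/23045707073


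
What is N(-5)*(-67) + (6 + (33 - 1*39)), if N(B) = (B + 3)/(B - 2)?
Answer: -134/7 ≈ -19.143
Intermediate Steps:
N(B) = (3 + B)/(-2 + B)
N(-5)*(-67) + (6 + (33 - 1*39)) = ((3 - 5)/(-2 - 5))*(-67) + (6 + (33 - 1*39)) = (-2/(-7))*(-67) + (6 + (33 - 39)) = -1/7*(-2)*(-67) + (6 - 6) = (2/7)*(-67) + 0 = -134/7 + 0 = -134/7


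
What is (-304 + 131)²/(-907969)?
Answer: -29929/907969 ≈ -0.032963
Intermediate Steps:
(-304 + 131)²/(-907969) = (-173)²*(-1/907969) = 29929*(-1/907969) = -29929/907969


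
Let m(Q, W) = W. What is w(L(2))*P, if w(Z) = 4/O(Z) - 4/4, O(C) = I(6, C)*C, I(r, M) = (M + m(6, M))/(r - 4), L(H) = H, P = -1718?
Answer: 0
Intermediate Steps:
I(r, M) = 2*M/(-4 + r) (I(r, M) = (M + M)/(r - 4) = (2*M)/(-4 + r) = 2*M/(-4 + r))
O(C) = C² (O(C) = (2*C/(-4 + 6))*C = (2*C/2)*C = (2*C*(½))*C = C*C = C²)
w(Z) = -1 + 4/Z² (w(Z) = 4/(Z²) - 4/4 = 4/Z² - 4*¼ = 4/Z² - 1 = -1 + 4/Z²)
w(L(2))*P = (-1 + 4/2²)*(-1718) = (-1 + 4*(¼))*(-1718) = (-1 + 1)*(-1718) = 0*(-1718) = 0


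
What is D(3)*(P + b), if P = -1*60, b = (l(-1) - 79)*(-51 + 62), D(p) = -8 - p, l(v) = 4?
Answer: 9735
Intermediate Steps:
b = -825 (b = (4 - 79)*(-51 + 62) = -75*11 = -825)
P = -60
D(3)*(P + b) = (-8 - 1*3)*(-60 - 825) = (-8 - 3)*(-885) = -11*(-885) = 9735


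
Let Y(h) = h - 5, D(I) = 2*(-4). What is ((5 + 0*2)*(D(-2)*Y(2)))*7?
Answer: 840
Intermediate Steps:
D(I) = -8
Y(h) = -5 + h
((5 + 0*2)*(D(-2)*Y(2)))*7 = ((5 + 0*2)*(-8*(-5 + 2)))*7 = ((5 + 0)*(-8*(-3)))*7 = (5*24)*7 = 120*7 = 840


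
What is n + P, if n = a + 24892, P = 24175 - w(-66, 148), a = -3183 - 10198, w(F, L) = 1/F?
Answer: 2355277/66 ≈ 35686.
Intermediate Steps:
a = -13381
P = 1595551/66 (P = 24175 - 1/(-66) = 24175 - 1*(-1/66) = 24175 + 1/66 = 1595551/66 ≈ 24175.)
n = 11511 (n = -13381 + 24892 = 11511)
n + P = 11511 + 1595551/66 = 2355277/66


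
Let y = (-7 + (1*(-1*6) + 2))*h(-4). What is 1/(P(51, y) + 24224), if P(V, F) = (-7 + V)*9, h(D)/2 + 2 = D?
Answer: 1/24620 ≈ 4.0617e-5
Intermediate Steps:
h(D) = -4 + 2*D
y = 132 (y = (-7 + (1*(-1*6) + 2))*(-4 + 2*(-4)) = (-7 + (1*(-6) + 2))*(-4 - 8) = (-7 + (-6 + 2))*(-12) = (-7 - 4)*(-12) = -11*(-12) = 132)
P(V, F) = -63 + 9*V
1/(P(51, y) + 24224) = 1/((-63 + 9*51) + 24224) = 1/((-63 + 459) + 24224) = 1/(396 + 24224) = 1/24620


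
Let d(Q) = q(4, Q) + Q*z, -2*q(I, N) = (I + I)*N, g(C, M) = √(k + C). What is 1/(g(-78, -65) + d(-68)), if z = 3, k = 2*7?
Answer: 17/1172 - I/586 ≈ 0.014505 - 0.0017065*I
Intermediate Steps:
k = 14
g(C, M) = √(14 + C)
q(I, N) = -I*N (q(I, N) = -(I + I)*N/2 = -2*I*N/2 = -I*N)
d(Q) = -Q (d(Q) = -1*4*Q + Q*3 = -4*Q + 3*Q = -Q)
1/(g(-78, -65) + d(-68)) = 1/(√(14 - 78) - 1*(-68)) = 1/(√(-64) + 68) = 1/(8*I + 68) = 1/(68 + 8*I) = (68 - 8*I)/4688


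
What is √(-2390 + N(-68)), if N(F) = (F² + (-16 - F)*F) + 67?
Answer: I*√1235 ≈ 35.143*I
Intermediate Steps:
N(F) = 67 + F² + F*(-16 - F) (N(F) = (F² + F*(-16 - F)) + 67 = 67 + F² + F*(-16 - F))
√(-2390 + N(-68)) = √(-2390 + (67 - 16*(-68))) = √(-2390 + (67 + 1088)) = √(-2390 + 1155) = √(-1235) = I*√1235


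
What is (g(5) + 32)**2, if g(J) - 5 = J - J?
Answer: 1369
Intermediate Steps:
g(J) = 5 (g(J) = 5 + (J - J) = 5 + 0 = 5)
(g(5) + 32)**2 = (5 + 32)**2 = 37**2 = 1369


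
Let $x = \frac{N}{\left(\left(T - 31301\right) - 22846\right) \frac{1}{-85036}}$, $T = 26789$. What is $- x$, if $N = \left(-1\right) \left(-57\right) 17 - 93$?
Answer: $- \frac{37245768}{13679} \approx -2722.8$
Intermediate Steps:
$N = 876$ ($N = 57 \cdot 17 - 93 = 969 - 93 = 876$)
$x = \frac{37245768}{13679}$ ($x = \frac{876}{\left(\left(26789 - 31301\right) - 22846\right) \frac{1}{-85036}} = \frac{876}{\left(-4512 - 22846\right) \left(- \frac{1}{85036}\right)} = \frac{876}{\left(-27358\right) \left(- \frac{1}{85036}\right)} = \frac{876}{\frac{13679}{42518}} = 876 \cdot \frac{42518}{13679} = \frac{37245768}{13679} \approx 2722.8$)
$- x = \left(-1\right) \frac{37245768}{13679} = - \frac{37245768}{13679}$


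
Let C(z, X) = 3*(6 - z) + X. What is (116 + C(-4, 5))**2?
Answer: 22801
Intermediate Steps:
C(z, X) = 18 + X - 3*z (C(z, X) = (18 - 3*z) + X = 18 + X - 3*z)
(116 + C(-4, 5))**2 = (116 + (18 + 5 - 3*(-4)))**2 = (116 + (18 + 5 + 12))**2 = (116 + 35)**2 = 151**2 = 22801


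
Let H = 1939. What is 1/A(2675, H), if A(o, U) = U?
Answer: 1/1939 ≈ 0.00051573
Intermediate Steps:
1/A(2675, H) = 1/1939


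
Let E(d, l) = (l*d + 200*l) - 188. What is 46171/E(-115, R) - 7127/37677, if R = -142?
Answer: -608982511/153948222 ≈ -3.9558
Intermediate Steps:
E(d, l) = -188 + 200*l + d*l (E(d, l) = (d*l + 200*l) - 188 = (200*l + d*l) - 188 = -188 + 200*l + d*l)
46171/E(-115, R) - 7127/37677 = 46171/(-188 + 200*(-142) - 115*(-142)) - 7127/37677 = 46171/(-188 - 28400 + 16330) - 7127*1/37677 = 46171/(-12258) - 7127/37677 = 46171*(-1/12258) - 7127/37677 = -46171/12258 - 7127/37677 = -608982511/153948222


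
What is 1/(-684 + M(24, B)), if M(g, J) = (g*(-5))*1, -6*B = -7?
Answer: -1/804 ≈ -0.0012438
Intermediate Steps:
B = 7/6 (B = -⅙*(-7) = 7/6 ≈ 1.1667)
M(g, J) = -5*g (M(g, J) = -5*g*1 = -5*g)
1/(-684 + M(24, B)) = 1/(-684 - 5*24) = 1/(-684 - 120) = 1/(-804) = -1/804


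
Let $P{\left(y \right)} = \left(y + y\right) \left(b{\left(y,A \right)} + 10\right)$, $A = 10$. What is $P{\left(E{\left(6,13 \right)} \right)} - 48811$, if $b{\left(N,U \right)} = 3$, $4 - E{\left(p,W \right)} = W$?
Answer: $-49045$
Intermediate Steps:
$E{\left(p,W \right)} = 4 - W$
$P{\left(y \right)} = 26 y$ ($P{\left(y \right)} = \left(y + y\right) \left(3 + 10\right) = 2 y 13 = 26 y$)
$P{\left(E{\left(6,13 \right)} \right)} - 48811 = 26 \left(4 - 13\right) - 48811 = 26 \left(-9\right) - 48811 = -234 - 48811 = -49045$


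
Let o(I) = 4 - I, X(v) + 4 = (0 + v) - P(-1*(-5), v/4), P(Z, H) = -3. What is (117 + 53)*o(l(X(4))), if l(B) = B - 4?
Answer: 850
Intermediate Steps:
X(v) = -1 + v (X(v) = -4 + ((0 + v) - 1*(-3)) = -4 + (v + 3) = -4 + (3 + v) = -1 + v)
l(B) = -4 + B
(117 + 53)*o(l(X(4))) = (117 + 53)*(4 - (-4 + (-1 + 4))) = 170*(4 - (-4 + 3)) = 170*(4 - 1*(-1)) = 170*(4 + 1) = 170*5 = 850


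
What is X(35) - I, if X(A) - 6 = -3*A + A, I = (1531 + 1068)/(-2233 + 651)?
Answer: -873/14 ≈ -62.357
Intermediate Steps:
I = -23/14 (I = 2599/(-1582) = 2599*(-1/1582) = -23/14 ≈ -1.6429)
X(A) = 6 - 2*A (X(A) = 6 + (-3*A + A) = 6 - 2*A)
X(35) - I = (6 - 2*35) - 1*(-23/14) = (6 - 70) + 23/14 = -64 + 23/14 = -873/14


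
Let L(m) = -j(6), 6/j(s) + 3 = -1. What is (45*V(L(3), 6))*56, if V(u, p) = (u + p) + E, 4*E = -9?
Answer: 13230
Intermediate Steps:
E = -9/4 (E = (¼)*(-9) = -9/4 ≈ -2.2500)
j(s) = -3/2 (j(s) = 6/(-3 - 1) = 6/(-4) = 6*(-¼) = -3/2)
L(m) = 3/2 (L(m) = -1*(-3/2) = 3/2)
V(u, p) = -9/4 + p + u (V(u, p) = (u + p) - 9/4 = (p + u) - 9/4 = -9/4 + p + u)
(45*V(L(3), 6))*56 = (45*(-9/4 + 6 + 3/2))*56 = (45*(21/4))*56 = (945/4)*56 = 13230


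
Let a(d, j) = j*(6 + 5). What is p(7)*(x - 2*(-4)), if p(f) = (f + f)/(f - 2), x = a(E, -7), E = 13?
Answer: -966/5 ≈ -193.20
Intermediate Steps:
a(d, j) = 11*j (a(d, j) = j*11 = 11*j)
x = -77 (x = 11*(-7) = -77)
p(f) = 2*f/(-2 + f) (p(f) = (2*f)/(-2 + f) = 2*f/(-2 + f))
p(7)*(x - 2*(-4)) = (2*7/(-2 + 7))*(-77 - 2*(-4)) = (2*7/5)*(-77 + 8) = (2*7*(1/5))*(-69) = (14/5)*(-69) = -966/5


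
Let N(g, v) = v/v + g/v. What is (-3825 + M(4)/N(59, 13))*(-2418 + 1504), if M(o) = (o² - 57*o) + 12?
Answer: 31761500/9 ≈ 3.5291e+6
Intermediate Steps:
N(g, v) = 1 + g/v
M(o) = 12 + o² - 57*o
(-3825 + M(4)/N(59, 13))*(-2418 + 1504) = (-3825 + (12 + 4² - 57*4)/(((59 + 13)/13)))*(-2418 + 1504) = (-3825 + (12 + 16 - 228)/(((1/13)*72)))*(-914) = (-3825 - 200/72/13)*(-914) = (-3825 - 200*13/72)*(-914) = (-3825 - 325/9)*(-914) = -34750/9*(-914) = 31761500/9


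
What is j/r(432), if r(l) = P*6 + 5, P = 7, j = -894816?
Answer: -894816/47 ≈ -19039.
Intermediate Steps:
r(l) = 47 (r(l) = 7*6 + 5 = 42 + 5 = 47)
j/r(432) = -894816/47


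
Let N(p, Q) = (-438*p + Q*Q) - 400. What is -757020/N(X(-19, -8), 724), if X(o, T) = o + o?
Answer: -12617/9007 ≈ -1.4008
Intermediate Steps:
X(o, T) = 2*o
N(p, Q) = -400 + Q**2 - 438*p (N(p, Q) = (-438*p + Q**2) - 400 = (Q**2 - 438*p) - 400 = -400 + Q**2 - 438*p)
-757020/N(X(-19, -8), 724) = -757020/(-400 + 724**2 - 876*(-19)) = -757020/(-400 + 524176 - 438*(-38)) = -757020/(-400 + 524176 + 16644) = -757020/540420 = -757020*1/540420 = -12617/9007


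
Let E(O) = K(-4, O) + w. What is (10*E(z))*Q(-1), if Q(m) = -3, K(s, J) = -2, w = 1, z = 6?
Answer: 30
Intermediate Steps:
E(O) = -1 (E(O) = -2 + 1 = -1)
(10*E(z))*Q(-1) = (10*(-1))*(-3) = -10*(-3) = 30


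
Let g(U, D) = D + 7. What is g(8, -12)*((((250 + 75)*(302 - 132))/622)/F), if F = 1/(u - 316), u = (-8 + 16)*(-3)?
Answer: 46962500/311 ≈ 1.5100e+5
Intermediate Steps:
g(U, D) = 7 + D
u = -24 (u = 8*(-3) = -24)
F = -1/340 (F = 1/(-24 - 316) = 1/(-340) = -1/340 ≈ -0.0029412)
g(8, -12)*((((250 + 75)*(302 - 132))/622)/F) = (7 - 12)*((((250 + 75)*(302 - 132))/622)/(-1/340)) = -5*(325*170)*(1/622)*(-340) = -5*55250*(1/622)*(-340) = -138125*(-340)/311 = -5*(-9392500/311) = 46962500/311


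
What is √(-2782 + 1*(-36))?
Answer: I*√2818 ≈ 53.085*I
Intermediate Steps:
√(-2782 + 1*(-36)) = √(-2782 - 36) = √(-2818) = I*√2818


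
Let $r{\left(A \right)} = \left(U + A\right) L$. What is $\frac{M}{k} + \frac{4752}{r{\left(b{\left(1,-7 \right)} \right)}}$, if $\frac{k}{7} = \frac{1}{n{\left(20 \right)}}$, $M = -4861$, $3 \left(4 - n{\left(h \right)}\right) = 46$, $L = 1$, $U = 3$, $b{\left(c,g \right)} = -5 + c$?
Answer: $\frac{65482}{21} \approx 3118.2$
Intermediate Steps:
$n{\left(h \right)} = - \frac{34}{3}$ ($n{\left(h \right)} = 4 - \frac{46}{3} = - \frac{34}{3}$)
$r{\left(A \right)} = 3 + A$ ($r{\left(A \right)} = \left(3 + A\right) 1 = 3 + A$)
$k = - \frac{21}{34}$ ($k = \frac{7}{- \frac{34}{3}} = 7 \left(- \frac{3}{34}\right) = - \frac{21}{34} \approx -0.61765$)
$\frac{M}{k} + \frac{4752}{r{\left(b{\left(1,-7 \right)} \right)}} = - \frac{4861}{- \frac{21}{34}} + \frac{4752}{3 + \left(-5 + 1\right)} = \left(-4861\right) \left(- \frac{34}{21}\right) + \frac{4752}{3 - 4} = \frac{165274}{21} + \frac{4752}{-1} = \frac{165274}{21} + 4752 \left(-1\right) = \frac{165274}{21} - 4752 = \frac{65482}{21}$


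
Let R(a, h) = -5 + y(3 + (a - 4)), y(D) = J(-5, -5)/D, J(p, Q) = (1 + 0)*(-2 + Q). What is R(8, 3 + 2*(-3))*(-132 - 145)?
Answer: 1662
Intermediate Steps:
J(p, Q) = -2 + Q (J(p, Q) = 1*(-2 + Q) = -2 + Q)
y(D) = -7/D (y(D) = (-2 - 5)/D = -7/D)
R(a, h) = -5 - 7/(-1 + a) (R(a, h) = -5 - 7/(3 + (a - 4)) = -5 - 7/(3 + (-4 + a)) = -5 - 7/(-1 + a))
R(8, 3 + 2*(-3))*(-132 - 145) = ((-2 - 5*8)/(-1 + 8))*(-132 - 145) = ((-2 - 40)/7)*(-277) = ((⅐)*(-42))*(-277) = -6*(-277) = 1662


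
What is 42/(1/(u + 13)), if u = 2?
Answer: 630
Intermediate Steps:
42/(1/(u + 13)) = 42/(1/(2 + 13)) = 42/(1/15) = 42*15 = 630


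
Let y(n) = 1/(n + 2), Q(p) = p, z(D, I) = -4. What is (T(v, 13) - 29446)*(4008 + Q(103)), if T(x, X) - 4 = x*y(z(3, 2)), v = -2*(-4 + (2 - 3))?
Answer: -121056617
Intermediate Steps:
y(n) = 1/(2 + n)
v = 10 (v = -2*(-4 - 1) = -2*(-5) = 10)
T(x, X) = 4 - x/2 (T(x, X) = 4 + x/(2 - 4) = 4 + x/(-2) = 4 + x*(-½) = 4 - x/2)
(T(v, 13) - 29446)*(4008 + Q(103)) = ((4 - ½*10) - 29446)*(4008 + 103) = ((4 - 5) - 29446)*4111 = (-1 - 29446)*4111 = -29447*4111 = -121056617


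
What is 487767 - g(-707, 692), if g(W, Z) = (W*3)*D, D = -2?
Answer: 483525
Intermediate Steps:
g(W, Z) = -6*W (g(W, Z) = (W*3)*(-2) = (3*W)*(-2) = -6*W)
487767 - g(-707, 692) = 487767 - (-6)*(-707) = 487767 - 1*4242 = 487767 - 4242 = 483525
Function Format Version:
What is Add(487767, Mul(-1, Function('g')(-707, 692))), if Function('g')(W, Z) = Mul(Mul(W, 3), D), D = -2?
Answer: 483525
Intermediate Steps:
Function('g')(W, Z) = Mul(-6, W) (Function('g')(W, Z) = Mul(Mul(W, 3), -2) = Mul(Mul(3, W), -2) = Mul(-6, W))
Add(487767, Mul(-1, Function('g')(-707, 692))) = Add(487767, Mul(-1, Mul(-6, -707))) = Add(487767, Mul(-1, 4242)) = Add(487767, -4242) = 483525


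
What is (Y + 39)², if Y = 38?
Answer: 5929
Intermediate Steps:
(Y + 39)² = (38 + 39)² = 77² = 5929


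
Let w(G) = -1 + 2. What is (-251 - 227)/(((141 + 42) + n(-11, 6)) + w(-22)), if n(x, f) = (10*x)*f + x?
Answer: 478/487 ≈ 0.98152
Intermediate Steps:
w(G) = 1
n(x, f) = x + 10*f*x (n(x, f) = 10*f*x + x = x + 10*f*x)
(-251 - 227)/(((141 + 42) + n(-11, 6)) + w(-22)) = (-251 - 227)/(((141 + 42) - 11*(1 + 10*6)) + 1) = -478/((183 - 11*(1 + 60)) + 1) = -478/((183 - 11*61) + 1) = -478/((183 - 671) + 1) = -478/(-488 + 1) = -478/(-487) = -478*(-1/487) = 478/487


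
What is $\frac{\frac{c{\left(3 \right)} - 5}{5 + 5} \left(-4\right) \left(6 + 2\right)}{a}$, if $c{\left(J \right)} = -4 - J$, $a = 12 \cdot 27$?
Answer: $\frac{16}{135} \approx 0.11852$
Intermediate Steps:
$a = 324$
$\frac{\frac{c{\left(3 \right)} - 5}{5 + 5} \left(-4\right) \left(6 + 2\right)}{a} = \frac{\frac{\left(-4 - 3\right) - 5}{5 + 5} \left(-4\right) \left(6 + 2\right)}{324} = \frac{\left(-4 - 3\right) - 5}{10} \left(-4\right) 8 \cdot \frac{1}{324} = \left(-7 - 5\right) \frac{1}{10} \left(-4\right) 8 \cdot \frac{1}{324} = \left(-12\right) \frac{1}{10} \left(-4\right) 8 \cdot \frac{1}{324} = \left(- \frac{6}{5}\right) \left(-4\right) 8 \cdot \frac{1}{324} = \frac{24}{5} \cdot 8 \cdot \frac{1}{324} = \frac{192}{5} \cdot \frac{1}{324} = \frac{16}{135}$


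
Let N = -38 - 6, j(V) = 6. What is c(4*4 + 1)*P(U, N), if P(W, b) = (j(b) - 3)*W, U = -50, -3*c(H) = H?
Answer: 850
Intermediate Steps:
c(H) = -H/3
N = -44
P(W, b) = 3*W (P(W, b) = (6 - 3)*W = 3*W)
c(4*4 + 1)*P(U, N) = (-(4*4 + 1)/3)*(3*(-50)) = -(16 + 1)/3*(-150) = -⅓*17*(-150) = -17/3*(-150) = 850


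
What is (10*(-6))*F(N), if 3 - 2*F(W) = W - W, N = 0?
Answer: -90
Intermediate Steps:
F(W) = 3/2 (F(W) = 3/2 - (W - W)/2 = 3/2 - 1/2*0 = 3/2 + 0 = 3/2)
(10*(-6))*F(N) = (10*(-6))*(3/2) = -60*3/2 = -90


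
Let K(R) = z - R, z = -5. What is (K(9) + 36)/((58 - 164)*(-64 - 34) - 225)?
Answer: 22/10163 ≈ 0.0021647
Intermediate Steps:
K(R) = -5 - R
(K(9) + 36)/((58 - 164)*(-64 - 34) - 225) = ((-5 - 1*9) + 36)/((58 - 164)*(-64 - 34) - 225) = ((-5 - 9) + 36)/(-106*(-98) - 225) = (-14 + 36)/(10388 - 225) = 22/10163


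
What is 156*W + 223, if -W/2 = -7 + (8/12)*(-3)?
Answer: 3031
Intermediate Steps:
W = 18 (W = -2*(-7 + (8/12)*(-3)) = -2*(-7 + (8*(1/12))*(-3)) = -2*(-7 + (⅔)*(-3)) = -2*(-7 - 2) = -2*(-9) = 18)
156*W + 223 = 156*18 + 223 = 2808 + 223 = 3031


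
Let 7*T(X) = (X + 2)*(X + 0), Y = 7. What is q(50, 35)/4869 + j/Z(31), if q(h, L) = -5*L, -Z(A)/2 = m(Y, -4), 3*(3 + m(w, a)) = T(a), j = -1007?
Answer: -102983993/535590 ≈ -192.28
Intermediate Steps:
T(X) = X*(2 + X)/7 (T(X) = ((X + 2)*(X + 0))/7 = ((2 + X)*X)/7 = (X*(2 + X))/7 = X*(2 + X)/7)
m(w, a) = -3 + a*(2 + a)/21 (m(w, a) = -3 + (a*(2 + a)/7)/3 = -3 + a*(2 + a)/21)
Z(A) = 110/21 (Z(A) = -2*(-3 + (1/21)*(-4)*(2 - 4)) = -2*(-3 + (1/21)*(-4)*(-2)) = -2*(-3 + 8/21) = -2*(-55/21) = 110/21)
q(50, 35)/4869 + j/Z(31) = -5*35/4869 - 1007/110/21 = -175*1/4869 - 1007*21/110 = -175/4869 - 21147/110 = -102983993/535590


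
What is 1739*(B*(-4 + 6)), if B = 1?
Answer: 3478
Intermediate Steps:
1739*(B*(-4 + 6)) = 1739*(1*(-4 + 6)) = 1739*(1*2) = 1739*2 = 3478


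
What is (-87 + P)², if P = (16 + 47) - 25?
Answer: 2401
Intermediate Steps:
P = 38 (P = 63 - 25 = 38)
(-87 + P)² = (-87 + 38)² = (-49)² = 2401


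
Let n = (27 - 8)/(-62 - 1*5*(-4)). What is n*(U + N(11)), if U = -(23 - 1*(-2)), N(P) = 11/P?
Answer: 76/7 ≈ 10.857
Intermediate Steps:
n = -19/42 (n = 19/(-62 - 5*(-4)) = 19/(-62 + 20) = 19/(-42) = 19*(-1/42) = -19/42 ≈ -0.45238)
U = -25 (U = -(23 + 2) = -1*25 = -25)
n*(U + N(11)) = -19*(-25 + 11/11)/42 = -19*(-25 + 11*(1/11))/42 = -19*(-25 + 1)/42 = -19/42*(-24) = 76/7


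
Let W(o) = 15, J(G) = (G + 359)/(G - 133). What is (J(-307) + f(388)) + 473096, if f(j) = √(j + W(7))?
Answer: 52040547/110 + √403 ≈ 4.7312e+5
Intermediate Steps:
J(G) = (359 + G)/(-133 + G)
f(j) = √(15 + j) (f(j) = √(j + 15) = √(15 + j))
(J(-307) + f(388)) + 473096 = ((359 - 307)/(-133 - 307) + √(15 + 388)) + 473096 = (52/(-440) + √403) + 473096 = (-1/440*52 + √403) + 473096 = (-13/110 + √403) + 473096 = 52040547/110 + √403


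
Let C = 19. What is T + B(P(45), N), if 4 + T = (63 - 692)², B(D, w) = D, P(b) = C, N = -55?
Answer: 395656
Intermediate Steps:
P(b) = 19
T = 395637 (T = -4 + (63 - 692)² = -4 + (-629)² = -4 + 395641 = 395637)
T + B(P(45), N) = 395637 + 19 = 395656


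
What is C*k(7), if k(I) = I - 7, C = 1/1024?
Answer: 0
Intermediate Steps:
C = 1/1024 ≈ 0.00097656
k(I) = -7 + I
C*k(7) = (-7 + 7)/1024 = (1/1024)*0 = 0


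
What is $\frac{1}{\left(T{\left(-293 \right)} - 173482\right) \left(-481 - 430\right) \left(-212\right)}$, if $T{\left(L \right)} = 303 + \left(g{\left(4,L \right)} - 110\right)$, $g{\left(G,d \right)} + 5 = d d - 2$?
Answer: $- \frac{1}{16888814004} \approx -5.9211 \cdot 10^{-11}$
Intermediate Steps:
$g{\left(G,d \right)} = -7 + d^{2}$ ($g{\left(G,d \right)} = -5 + \left(d d - 2\right) = -5 + \left(d^{2} - 2\right) = -5 + \left(-2 + d^{2}\right) = -7 + d^{2}$)
$T{\left(L \right)} = 186 + L^{2}$ ($T{\left(L \right)} = 303 + \left(\left(-7 + L^{2}\right) - 110\right) = 303 + \left(-117 + L^{2}\right) = 186 + L^{2}$)
$\frac{1}{\left(T{\left(-293 \right)} - 173482\right) \left(-481 - 430\right) \left(-212\right)} = \frac{1}{\left(\left(186 + \left(-293\right)^{2}\right) - 173482\right) \left(-481 - 430\right) \left(-212\right)} = \frac{1}{\left(\left(186 + 85849\right) - 173482\right) \left(\left(-911\right) \left(-212\right)\right)} = \frac{1}{\left(86035 - 173482\right) 193132} = \frac{1}{-87447} \cdot \frac{1}{193132} = \left(- \frac{1}{87447}\right) \frac{1}{193132} = - \frac{1}{16888814004}$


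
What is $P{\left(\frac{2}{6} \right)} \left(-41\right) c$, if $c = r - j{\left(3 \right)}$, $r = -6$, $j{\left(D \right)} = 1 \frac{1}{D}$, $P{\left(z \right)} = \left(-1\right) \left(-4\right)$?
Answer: $\frac{3116}{3} \approx 1038.7$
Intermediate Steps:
$P{\left(z \right)} = 4$
$j{\left(D \right)} = \frac{1}{D}$
$c = - \frac{19}{3}$ ($c = -6 - \frac{1}{3} = - \frac{19}{3} \approx -6.3333$)
$P{\left(\frac{2}{6} \right)} \left(-41\right) c = 4 \left(-41\right) \left(- \frac{19}{3}\right) = \left(-164\right) \left(- \frac{19}{3}\right) = \frac{3116}{3}$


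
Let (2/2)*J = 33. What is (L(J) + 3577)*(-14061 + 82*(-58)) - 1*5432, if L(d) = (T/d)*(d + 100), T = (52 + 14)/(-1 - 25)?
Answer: -872577272/13 ≈ -6.7121e+7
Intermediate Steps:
J = 33
T = -33/13 (T = 66/(-26) = 66*(-1/26) = -33/13 ≈ -2.5385)
L(d) = -33*(100 + d)/(13*d) (L(d) = (-33/(13*d))*(d + 100) = (-33/(13*d))*(100 + d) = -33*(100 + d)/(13*d))
(L(J) + 3577)*(-14061 + 82*(-58)) - 1*5432 = ((33/13)*(-100 - 1*33)/33 + 3577)*(-14061 + 82*(-58)) - 1*5432 = ((33/13)*(1/33)*(-100 - 33) + 3577)*(-14061 - 4756) - 5432 = ((33/13)*(1/33)*(-133) + 3577)*(-18817) - 5432 = (-133/13 + 3577)*(-18817) - 5432 = (46368/13)*(-18817) - 5432 = -872506656/13 - 5432 = -872577272/13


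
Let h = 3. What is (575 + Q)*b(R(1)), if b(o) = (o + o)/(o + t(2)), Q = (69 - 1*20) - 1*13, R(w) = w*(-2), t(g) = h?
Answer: -2444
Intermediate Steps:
t(g) = 3
R(w) = -2*w
Q = 36 (Q = (69 - 20) - 13 = 49 - 13 = 36)
b(o) = 2*o/(3 + o) (b(o) = (o + o)/(o + 3) = (2*o)/(3 + o) = 2*o/(3 + o))
(575 + Q)*b(R(1)) = (575 + 36)*(2*(-2*1)/(3 - 2*1)) = 611*(2*(-2)/(3 - 2)) = 611*(2*(-2)/1) = 611*(2*(-2)*1) = 611*(-4) = -2444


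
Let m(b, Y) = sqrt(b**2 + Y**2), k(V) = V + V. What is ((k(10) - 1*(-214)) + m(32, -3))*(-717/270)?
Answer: -3107/5 - 239*sqrt(1033)/90 ≈ -706.75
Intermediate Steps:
k(V) = 2*V
m(b, Y) = sqrt(Y**2 + b**2)
((k(10) - 1*(-214)) + m(32, -3))*(-717/270) = ((2*10 - 1*(-214)) + sqrt((-3)**2 + 32**2))*(-717/270) = ((20 + 214) + sqrt(9 + 1024))*(-717*1/270) = (234 + sqrt(1033))*(-239/90) = -3107/5 - 239*sqrt(1033)/90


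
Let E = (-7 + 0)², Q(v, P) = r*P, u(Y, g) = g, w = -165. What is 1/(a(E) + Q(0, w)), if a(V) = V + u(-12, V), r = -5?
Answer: 1/923 ≈ 0.0010834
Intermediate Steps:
Q(v, P) = -5*P
E = 49 (E = (-7)² = 49)
a(V) = 2*V (a(V) = V + V = 2*V)
1/(a(E) + Q(0, w)) = 1/(2*49 - 5*(-165)) = 1/(98 + 825) = 1/923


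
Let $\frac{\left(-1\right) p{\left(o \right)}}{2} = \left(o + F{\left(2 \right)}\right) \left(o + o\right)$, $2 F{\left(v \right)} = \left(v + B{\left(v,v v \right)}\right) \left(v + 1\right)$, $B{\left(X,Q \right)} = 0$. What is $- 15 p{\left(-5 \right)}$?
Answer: $600$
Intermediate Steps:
$F{\left(v \right)} = \frac{v \left(1 + v\right)}{2}$ ($F{\left(v \right)} = \frac{\left(v + 0\right) \left(v + 1\right)}{2} = \frac{v \left(1 + v\right)}{2}$)
$p{\left(o \right)} = - 4 o \left(3 + o\right)$ ($p{\left(o \right)} = - 2 \left(o + \frac{1}{2} \cdot 2 \left(1 + 2\right)\right) \left(o + o\right) = - 2 \left(o + \frac{1}{2} \cdot 2 \cdot 3\right) 2 o = - 2 \left(o + 3\right) 2 o = - 2 \left(3 + o\right) 2 o = - 2 \cdot 2 o \left(3 + o\right) = - 4 o \left(3 + o\right)$)
$- 15 p{\left(-5 \right)} = - 15 \left(\left(-4\right) \left(-5\right) \left(3 - 5\right)\right) = - 15 \left(\left(-4\right) \left(-5\right) \left(-2\right)\right) = \left(-15\right) \left(-40\right) = 600$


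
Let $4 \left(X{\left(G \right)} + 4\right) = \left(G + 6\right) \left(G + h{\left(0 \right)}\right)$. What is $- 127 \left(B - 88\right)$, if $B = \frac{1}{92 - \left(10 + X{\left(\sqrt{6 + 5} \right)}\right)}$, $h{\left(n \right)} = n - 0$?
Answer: $\frac{137188956}{12277} - \frac{1016 \sqrt{11}}{36831} \approx 11174.0$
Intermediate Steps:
$h{\left(n \right)} = n$ ($h{\left(n \right)} = n + 0 = n$)
$X{\left(G \right)} = -4 + \frac{G \left(6 + G\right)}{4}$ ($X{\left(G \right)} = -4 + \frac{\left(G + 6\right) \left(G + 0\right)}{4} = -4 + \frac{\left(6 + G\right) G}{4} = -4 + \frac{G \left(6 + G\right)}{4}$)
$B = \frac{1}{\frac{333}{4} - \frac{3 \sqrt{11}}{2}}$ ($B = \frac{1}{92 - \left(6 + \frac{11}{4} + \frac{3 \sqrt{6 + 5}}{2}\right)} = \frac{1}{92 - \left(6 + \frac{11}{4} + \frac{3 \sqrt{11}}{2}\right)} = \frac{1}{92 - \left(\frac{35}{4} + \frac{3 \sqrt{11}}{2}\right)} = \frac{1}{\frac{333}{4} - \frac{3 \sqrt{11}}{2}} \approx 0.012775$)
$- 127 \left(B - 88\right) = - 127 \left(\left(\frac{148}{12277} + \frac{8 \sqrt{11}}{36831}\right) - 88\right) = - 127 \left(- \frac{1080228}{12277} + \frac{8 \sqrt{11}}{36831}\right) = \frac{137188956}{12277} - \frac{1016 \sqrt{11}}{36831}$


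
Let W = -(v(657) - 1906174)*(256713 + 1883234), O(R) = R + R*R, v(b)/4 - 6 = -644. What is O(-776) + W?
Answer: 4084573078922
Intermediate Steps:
v(b) = -2552 (v(b) = 24 + 4*(-644) = 24 - 2576 = -2552)
O(R) = R + R²
W = 4084572477522 (W = -(-2552 - 1906174)*(256713 + 1883234) = -(-1908726)*2139947 = -1*(-4084572477522) = 4084572477522)
O(-776) + W = -776*(1 - 776) + 4084572477522 = -776*(-775) + 4084572477522 = 601400 + 4084572477522 = 4084573078922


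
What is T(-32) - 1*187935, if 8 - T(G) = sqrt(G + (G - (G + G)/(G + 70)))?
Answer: -187927 - 4*I*sqrt(1406)/19 ≈ -1.8793e+5 - 7.894*I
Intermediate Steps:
T(G) = 8 - sqrt(2*G - 2*G/(70 + G)) (T(G) = 8 - sqrt(G + (G - (G + G)/(G + 70))) = 8 - sqrt(G + (G - 2*G/(70 + G))) = 8 - sqrt(2*G - 2*G/(70 + G)))
T(-32) - 1*187935 = (8 - sqrt(2)*sqrt(-32 - 1*(-32)/(70 - 32))) - 1*187935 = (8 - sqrt(2)*sqrt(-32 - 1*(-32)/38)) - 187935 = (8 - sqrt(2)*sqrt(-32 - 1*(-32)*1/38)) - 187935 = (8 - sqrt(2)*sqrt(-32 + 16/19)) - 187935 = (8 - sqrt(2)*sqrt(-592/19)) - 187935 = (8 - sqrt(2)*4*I*sqrt(703)/19) - 187935 = (8 - 4*I*sqrt(1406)/19) - 187935 = -187927 - 4*I*sqrt(1406)/19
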